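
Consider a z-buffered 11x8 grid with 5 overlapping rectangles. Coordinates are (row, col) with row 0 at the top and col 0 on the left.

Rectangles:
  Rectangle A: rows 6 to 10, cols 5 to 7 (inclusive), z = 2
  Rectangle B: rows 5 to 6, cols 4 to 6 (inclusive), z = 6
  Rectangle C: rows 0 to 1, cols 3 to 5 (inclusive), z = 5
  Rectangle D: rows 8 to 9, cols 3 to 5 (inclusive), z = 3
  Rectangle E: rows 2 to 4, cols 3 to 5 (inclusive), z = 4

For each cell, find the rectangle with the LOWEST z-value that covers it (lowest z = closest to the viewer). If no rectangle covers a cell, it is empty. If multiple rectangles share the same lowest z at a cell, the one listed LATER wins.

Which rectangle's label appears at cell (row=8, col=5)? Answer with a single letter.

Answer: A

Derivation:
Check cell (8,5):
  A: rows 6-10 cols 5-7 z=2 -> covers; best now A (z=2)
  B: rows 5-6 cols 4-6 -> outside (row miss)
  C: rows 0-1 cols 3-5 -> outside (row miss)
  D: rows 8-9 cols 3-5 z=3 -> covers; best now A (z=2)
  E: rows 2-4 cols 3-5 -> outside (row miss)
Winner: A at z=2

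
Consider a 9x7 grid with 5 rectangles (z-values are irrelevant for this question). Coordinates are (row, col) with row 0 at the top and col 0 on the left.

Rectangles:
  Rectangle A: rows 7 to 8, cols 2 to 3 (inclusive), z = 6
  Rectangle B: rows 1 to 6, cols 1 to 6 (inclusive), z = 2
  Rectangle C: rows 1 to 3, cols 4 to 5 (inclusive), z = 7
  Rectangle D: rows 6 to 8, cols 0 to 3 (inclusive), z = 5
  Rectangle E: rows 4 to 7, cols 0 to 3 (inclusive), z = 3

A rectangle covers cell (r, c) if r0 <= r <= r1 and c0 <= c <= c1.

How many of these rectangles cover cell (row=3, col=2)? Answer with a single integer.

Answer: 1

Derivation:
Check cell (3,2):
  A: rows 7-8 cols 2-3 -> outside (row miss)
  B: rows 1-6 cols 1-6 -> covers
  C: rows 1-3 cols 4-5 -> outside (col miss)
  D: rows 6-8 cols 0-3 -> outside (row miss)
  E: rows 4-7 cols 0-3 -> outside (row miss)
Count covering = 1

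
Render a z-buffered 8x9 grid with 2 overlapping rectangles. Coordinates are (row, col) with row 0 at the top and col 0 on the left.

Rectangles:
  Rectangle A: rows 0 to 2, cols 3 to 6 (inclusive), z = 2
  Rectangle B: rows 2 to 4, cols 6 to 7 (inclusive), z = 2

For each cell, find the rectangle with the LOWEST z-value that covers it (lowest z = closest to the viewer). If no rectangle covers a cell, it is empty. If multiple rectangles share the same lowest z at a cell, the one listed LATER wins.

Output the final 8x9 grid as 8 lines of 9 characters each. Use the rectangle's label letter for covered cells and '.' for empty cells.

...AAAA..
...AAAA..
...AAABB.
......BB.
......BB.
.........
.........
.........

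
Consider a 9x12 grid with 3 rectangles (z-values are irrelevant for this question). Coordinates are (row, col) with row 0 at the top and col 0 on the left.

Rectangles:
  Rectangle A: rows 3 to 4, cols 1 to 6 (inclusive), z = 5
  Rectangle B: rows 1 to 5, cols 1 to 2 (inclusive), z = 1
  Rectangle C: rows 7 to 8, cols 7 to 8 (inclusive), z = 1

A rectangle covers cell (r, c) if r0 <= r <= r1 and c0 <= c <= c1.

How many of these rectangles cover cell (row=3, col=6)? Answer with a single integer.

Check cell (3,6):
  A: rows 3-4 cols 1-6 -> covers
  B: rows 1-5 cols 1-2 -> outside (col miss)
  C: rows 7-8 cols 7-8 -> outside (row miss)
Count covering = 1

Answer: 1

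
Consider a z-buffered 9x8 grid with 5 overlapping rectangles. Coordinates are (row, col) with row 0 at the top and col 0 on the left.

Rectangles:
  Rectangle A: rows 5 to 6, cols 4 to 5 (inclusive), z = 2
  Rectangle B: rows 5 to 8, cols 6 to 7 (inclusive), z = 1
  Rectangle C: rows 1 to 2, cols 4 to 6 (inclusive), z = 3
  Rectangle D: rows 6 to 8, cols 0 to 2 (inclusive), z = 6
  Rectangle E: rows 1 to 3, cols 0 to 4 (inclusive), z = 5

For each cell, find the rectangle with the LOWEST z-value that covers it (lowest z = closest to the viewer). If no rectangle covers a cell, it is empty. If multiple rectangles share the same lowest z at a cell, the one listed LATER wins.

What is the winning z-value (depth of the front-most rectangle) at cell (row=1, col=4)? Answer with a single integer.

Answer: 3

Derivation:
Check cell (1,4):
  A: rows 5-6 cols 4-5 -> outside (row miss)
  B: rows 5-8 cols 6-7 -> outside (row miss)
  C: rows 1-2 cols 4-6 z=3 -> covers; best now C (z=3)
  D: rows 6-8 cols 0-2 -> outside (row miss)
  E: rows 1-3 cols 0-4 z=5 -> covers; best now C (z=3)
Winner: C at z=3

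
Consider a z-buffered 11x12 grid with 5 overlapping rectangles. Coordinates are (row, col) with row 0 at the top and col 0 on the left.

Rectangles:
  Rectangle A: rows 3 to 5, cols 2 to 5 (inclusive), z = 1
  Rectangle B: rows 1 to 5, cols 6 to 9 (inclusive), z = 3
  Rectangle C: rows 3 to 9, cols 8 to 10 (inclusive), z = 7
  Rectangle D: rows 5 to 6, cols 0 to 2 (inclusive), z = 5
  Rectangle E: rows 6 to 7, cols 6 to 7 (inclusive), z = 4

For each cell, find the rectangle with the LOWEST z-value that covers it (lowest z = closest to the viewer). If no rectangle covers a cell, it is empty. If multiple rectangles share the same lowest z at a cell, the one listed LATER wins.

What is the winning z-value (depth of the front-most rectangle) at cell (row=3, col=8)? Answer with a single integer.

Answer: 3

Derivation:
Check cell (3,8):
  A: rows 3-5 cols 2-5 -> outside (col miss)
  B: rows 1-5 cols 6-9 z=3 -> covers; best now B (z=3)
  C: rows 3-9 cols 8-10 z=7 -> covers; best now B (z=3)
  D: rows 5-6 cols 0-2 -> outside (row miss)
  E: rows 6-7 cols 6-7 -> outside (row miss)
Winner: B at z=3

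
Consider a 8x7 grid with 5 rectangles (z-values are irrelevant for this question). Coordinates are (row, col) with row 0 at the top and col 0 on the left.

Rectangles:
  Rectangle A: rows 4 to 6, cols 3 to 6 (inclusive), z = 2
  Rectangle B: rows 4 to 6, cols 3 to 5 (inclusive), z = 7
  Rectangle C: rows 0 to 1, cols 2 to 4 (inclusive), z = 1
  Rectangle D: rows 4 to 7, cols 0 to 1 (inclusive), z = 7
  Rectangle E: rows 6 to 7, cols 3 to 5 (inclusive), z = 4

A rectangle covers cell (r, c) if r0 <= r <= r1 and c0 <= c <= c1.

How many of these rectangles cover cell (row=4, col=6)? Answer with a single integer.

Check cell (4,6):
  A: rows 4-6 cols 3-6 -> covers
  B: rows 4-6 cols 3-5 -> outside (col miss)
  C: rows 0-1 cols 2-4 -> outside (row miss)
  D: rows 4-7 cols 0-1 -> outside (col miss)
  E: rows 6-7 cols 3-5 -> outside (row miss)
Count covering = 1

Answer: 1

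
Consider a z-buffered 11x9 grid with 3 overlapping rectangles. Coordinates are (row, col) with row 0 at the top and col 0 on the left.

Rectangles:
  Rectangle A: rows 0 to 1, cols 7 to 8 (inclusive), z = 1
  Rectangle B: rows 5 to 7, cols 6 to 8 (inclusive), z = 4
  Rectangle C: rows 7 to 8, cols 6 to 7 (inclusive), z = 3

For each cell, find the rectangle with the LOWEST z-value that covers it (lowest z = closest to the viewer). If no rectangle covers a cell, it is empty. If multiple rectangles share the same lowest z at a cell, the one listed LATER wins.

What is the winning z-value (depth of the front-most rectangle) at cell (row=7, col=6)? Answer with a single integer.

Check cell (7,6):
  A: rows 0-1 cols 7-8 -> outside (row miss)
  B: rows 5-7 cols 6-8 z=4 -> covers; best now B (z=4)
  C: rows 7-8 cols 6-7 z=3 -> covers; best now C (z=3)
Winner: C at z=3

Answer: 3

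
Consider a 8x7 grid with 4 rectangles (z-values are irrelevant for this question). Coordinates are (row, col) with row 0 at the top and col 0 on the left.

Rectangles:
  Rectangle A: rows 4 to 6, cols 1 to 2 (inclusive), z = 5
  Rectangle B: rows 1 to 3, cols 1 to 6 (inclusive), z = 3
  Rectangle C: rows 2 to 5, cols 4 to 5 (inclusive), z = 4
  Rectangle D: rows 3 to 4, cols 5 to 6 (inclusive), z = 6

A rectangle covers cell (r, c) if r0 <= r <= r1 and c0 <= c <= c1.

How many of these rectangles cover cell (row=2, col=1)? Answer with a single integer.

Answer: 1

Derivation:
Check cell (2,1):
  A: rows 4-6 cols 1-2 -> outside (row miss)
  B: rows 1-3 cols 1-6 -> covers
  C: rows 2-5 cols 4-5 -> outside (col miss)
  D: rows 3-4 cols 5-6 -> outside (row miss)
Count covering = 1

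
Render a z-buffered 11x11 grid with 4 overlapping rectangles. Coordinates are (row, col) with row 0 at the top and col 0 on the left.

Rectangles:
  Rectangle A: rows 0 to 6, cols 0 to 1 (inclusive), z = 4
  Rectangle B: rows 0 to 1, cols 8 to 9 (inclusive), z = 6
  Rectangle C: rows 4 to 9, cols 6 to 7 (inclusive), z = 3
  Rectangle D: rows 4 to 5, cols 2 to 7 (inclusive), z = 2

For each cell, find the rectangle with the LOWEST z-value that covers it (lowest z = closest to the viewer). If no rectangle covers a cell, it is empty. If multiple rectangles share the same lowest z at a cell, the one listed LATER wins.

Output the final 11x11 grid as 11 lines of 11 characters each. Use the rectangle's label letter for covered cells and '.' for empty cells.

AA......BB.
AA......BB.
AA.........
AA.........
AADDDDDD...
AADDDDDD...
AA....CC...
......CC...
......CC...
......CC...
...........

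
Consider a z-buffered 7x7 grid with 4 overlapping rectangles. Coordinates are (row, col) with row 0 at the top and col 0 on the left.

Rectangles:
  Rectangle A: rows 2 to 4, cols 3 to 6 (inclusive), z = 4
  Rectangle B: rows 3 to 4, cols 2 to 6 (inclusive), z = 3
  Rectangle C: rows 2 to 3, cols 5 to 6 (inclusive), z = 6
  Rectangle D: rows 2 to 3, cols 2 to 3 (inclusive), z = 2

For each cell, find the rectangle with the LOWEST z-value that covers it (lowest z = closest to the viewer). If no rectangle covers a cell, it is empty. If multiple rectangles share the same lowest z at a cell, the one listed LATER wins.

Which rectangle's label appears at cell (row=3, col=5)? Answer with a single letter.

Answer: B

Derivation:
Check cell (3,5):
  A: rows 2-4 cols 3-6 z=4 -> covers; best now A (z=4)
  B: rows 3-4 cols 2-6 z=3 -> covers; best now B (z=3)
  C: rows 2-3 cols 5-6 z=6 -> covers; best now B (z=3)
  D: rows 2-3 cols 2-3 -> outside (col miss)
Winner: B at z=3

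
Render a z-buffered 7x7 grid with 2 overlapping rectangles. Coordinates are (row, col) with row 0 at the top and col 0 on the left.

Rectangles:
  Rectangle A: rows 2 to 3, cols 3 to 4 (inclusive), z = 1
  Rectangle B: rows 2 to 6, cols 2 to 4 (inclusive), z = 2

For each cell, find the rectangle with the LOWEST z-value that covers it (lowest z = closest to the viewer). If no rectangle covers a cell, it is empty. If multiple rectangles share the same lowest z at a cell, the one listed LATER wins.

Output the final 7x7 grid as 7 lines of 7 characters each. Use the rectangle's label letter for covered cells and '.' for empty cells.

.......
.......
..BAA..
..BAA..
..BBB..
..BBB..
..BBB..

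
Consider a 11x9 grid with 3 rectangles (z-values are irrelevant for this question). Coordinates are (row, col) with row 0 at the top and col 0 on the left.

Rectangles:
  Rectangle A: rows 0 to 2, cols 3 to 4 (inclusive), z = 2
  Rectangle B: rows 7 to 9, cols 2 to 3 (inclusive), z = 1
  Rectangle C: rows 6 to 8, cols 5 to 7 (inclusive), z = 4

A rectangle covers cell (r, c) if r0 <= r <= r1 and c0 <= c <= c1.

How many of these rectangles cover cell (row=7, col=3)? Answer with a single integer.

Check cell (7,3):
  A: rows 0-2 cols 3-4 -> outside (row miss)
  B: rows 7-9 cols 2-3 -> covers
  C: rows 6-8 cols 5-7 -> outside (col miss)
Count covering = 1

Answer: 1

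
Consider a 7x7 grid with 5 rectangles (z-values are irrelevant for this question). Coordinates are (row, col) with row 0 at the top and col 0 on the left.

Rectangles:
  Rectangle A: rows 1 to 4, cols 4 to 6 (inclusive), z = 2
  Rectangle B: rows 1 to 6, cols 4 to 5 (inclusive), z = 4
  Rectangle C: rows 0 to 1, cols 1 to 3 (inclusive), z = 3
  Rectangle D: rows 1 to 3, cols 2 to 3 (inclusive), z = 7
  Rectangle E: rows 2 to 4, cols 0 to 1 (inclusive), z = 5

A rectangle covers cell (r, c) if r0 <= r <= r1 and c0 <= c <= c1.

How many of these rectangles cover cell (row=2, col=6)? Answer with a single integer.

Answer: 1

Derivation:
Check cell (2,6):
  A: rows 1-4 cols 4-6 -> covers
  B: rows 1-6 cols 4-5 -> outside (col miss)
  C: rows 0-1 cols 1-3 -> outside (row miss)
  D: rows 1-3 cols 2-3 -> outside (col miss)
  E: rows 2-4 cols 0-1 -> outside (col miss)
Count covering = 1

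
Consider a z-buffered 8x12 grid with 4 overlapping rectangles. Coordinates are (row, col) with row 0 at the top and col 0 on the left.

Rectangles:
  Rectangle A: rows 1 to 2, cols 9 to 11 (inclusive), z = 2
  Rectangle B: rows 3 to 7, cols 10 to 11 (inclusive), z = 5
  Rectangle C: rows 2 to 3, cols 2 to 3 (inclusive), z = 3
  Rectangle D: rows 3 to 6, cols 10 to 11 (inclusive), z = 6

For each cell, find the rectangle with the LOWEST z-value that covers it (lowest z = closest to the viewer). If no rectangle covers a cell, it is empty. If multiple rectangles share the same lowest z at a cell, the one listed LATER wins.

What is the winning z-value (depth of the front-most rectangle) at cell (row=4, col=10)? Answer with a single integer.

Check cell (4,10):
  A: rows 1-2 cols 9-11 -> outside (row miss)
  B: rows 3-7 cols 10-11 z=5 -> covers; best now B (z=5)
  C: rows 2-3 cols 2-3 -> outside (row miss)
  D: rows 3-6 cols 10-11 z=6 -> covers; best now B (z=5)
Winner: B at z=5

Answer: 5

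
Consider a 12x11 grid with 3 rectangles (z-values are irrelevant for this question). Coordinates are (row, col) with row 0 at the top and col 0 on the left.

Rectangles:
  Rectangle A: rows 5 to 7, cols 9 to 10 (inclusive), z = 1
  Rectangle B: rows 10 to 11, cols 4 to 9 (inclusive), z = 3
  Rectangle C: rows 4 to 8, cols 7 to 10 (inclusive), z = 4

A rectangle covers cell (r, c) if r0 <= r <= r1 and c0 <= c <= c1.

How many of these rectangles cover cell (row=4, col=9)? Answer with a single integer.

Check cell (4,9):
  A: rows 5-7 cols 9-10 -> outside (row miss)
  B: rows 10-11 cols 4-9 -> outside (row miss)
  C: rows 4-8 cols 7-10 -> covers
Count covering = 1

Answer: 1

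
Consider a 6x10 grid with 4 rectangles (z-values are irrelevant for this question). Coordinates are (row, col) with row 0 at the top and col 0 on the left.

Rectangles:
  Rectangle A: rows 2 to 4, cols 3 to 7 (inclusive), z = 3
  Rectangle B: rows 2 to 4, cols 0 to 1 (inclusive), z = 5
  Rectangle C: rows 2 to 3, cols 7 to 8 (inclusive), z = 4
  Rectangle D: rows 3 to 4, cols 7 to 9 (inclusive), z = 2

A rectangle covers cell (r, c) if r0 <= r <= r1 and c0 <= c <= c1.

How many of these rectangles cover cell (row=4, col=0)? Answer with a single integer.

Answer: 1

Derivation:
Check cell (4,0):
  A: rows 2-4 cols 3-7 -> outside (col miss)
  B: rows 2-4 cols 0-1 -> covers
  C: rows 2-3 cols 7-8 -> outside (row miss)
  D: rows 3-4 cols 7-9 -> outside (col miss)
Count covering = 1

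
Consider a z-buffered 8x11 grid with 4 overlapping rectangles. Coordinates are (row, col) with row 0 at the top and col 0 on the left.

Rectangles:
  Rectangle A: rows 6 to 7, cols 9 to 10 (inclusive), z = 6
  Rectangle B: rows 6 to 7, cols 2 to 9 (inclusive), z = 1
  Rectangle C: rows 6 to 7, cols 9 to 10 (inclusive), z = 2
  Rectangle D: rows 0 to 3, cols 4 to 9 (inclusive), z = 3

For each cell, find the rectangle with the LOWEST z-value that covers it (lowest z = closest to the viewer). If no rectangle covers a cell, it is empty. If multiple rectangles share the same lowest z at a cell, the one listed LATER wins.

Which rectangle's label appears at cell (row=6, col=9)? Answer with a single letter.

Check cell (6,9):
  A: rows 6-7 cols 9-10 z=6 -> covers; best now A (z=6)
  B: rows 6-7 cols 2-9 z=1 -> covers; best now B (z=1)
  C: rows 6-7 cols 9-10 z=2 -> covers; best now B (z=1)
  D: rows 0-3 cols 4-9 -> outside (row miss)
Winner: B at z=1

Answer: B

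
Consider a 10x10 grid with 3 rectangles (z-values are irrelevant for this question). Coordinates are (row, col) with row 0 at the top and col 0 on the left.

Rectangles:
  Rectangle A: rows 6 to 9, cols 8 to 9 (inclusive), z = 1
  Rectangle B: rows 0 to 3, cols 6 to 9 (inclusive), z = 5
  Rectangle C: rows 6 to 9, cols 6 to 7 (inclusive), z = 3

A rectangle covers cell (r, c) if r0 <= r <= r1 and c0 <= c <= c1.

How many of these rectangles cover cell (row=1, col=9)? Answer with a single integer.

Check cell (1,9):
  A: rows 6-9 cols 8-9 -> outside (row miss)
  B: rows 0-3 cols 6-9 -> covers
  C: rows 6-9 cols 6-7 -> outside (row miss)
Count covering = 1

Answer: 1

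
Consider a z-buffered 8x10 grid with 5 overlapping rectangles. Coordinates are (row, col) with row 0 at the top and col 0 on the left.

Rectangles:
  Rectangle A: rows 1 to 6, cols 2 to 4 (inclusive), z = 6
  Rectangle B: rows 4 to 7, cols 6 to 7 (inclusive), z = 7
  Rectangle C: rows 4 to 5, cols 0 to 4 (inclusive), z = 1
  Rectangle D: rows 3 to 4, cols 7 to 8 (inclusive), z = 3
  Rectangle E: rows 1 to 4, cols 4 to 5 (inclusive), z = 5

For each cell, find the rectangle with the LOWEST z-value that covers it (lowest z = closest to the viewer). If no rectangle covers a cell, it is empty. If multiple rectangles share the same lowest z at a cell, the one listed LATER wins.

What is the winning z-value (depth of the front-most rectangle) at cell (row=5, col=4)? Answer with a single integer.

Check cell (5,4):
  A: rows 1-6 cols 2-4 z=6 -> covers; best now A (z=6)
  B: rows 4-7 cols 6-7 -> outside (col miss)
  C: rows 4-5 cols 0-4 z=1 -> covers; best now C (z=1)
  D: rows 3-4 cols 7-8 -> outside (row miss)
  E: rows 1-4 cols 4-5 -> outside (row miss)
Winner: C at z=1

Answer: 1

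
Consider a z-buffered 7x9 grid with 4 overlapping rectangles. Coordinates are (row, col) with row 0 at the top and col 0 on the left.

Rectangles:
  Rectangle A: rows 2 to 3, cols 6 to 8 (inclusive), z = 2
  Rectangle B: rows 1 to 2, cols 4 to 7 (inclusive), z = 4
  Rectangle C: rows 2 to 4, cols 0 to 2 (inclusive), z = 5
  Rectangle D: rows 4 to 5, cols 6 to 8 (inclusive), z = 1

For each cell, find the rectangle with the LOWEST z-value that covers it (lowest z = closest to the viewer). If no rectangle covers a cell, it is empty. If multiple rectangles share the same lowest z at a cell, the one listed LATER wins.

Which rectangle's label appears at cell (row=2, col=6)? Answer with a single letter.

Answer: A

Derivation:
Check cell (2,6):
  A: rows 2-3 cols 6-8 z=2 -> covers; best now A (z=2)
  B: rows 1-2 cols 4-7 z=4 -> covers; best now A (z=2)
  C: rows 2-4 cols 0-2 -> outside (col miss)
  D: rows 4-5 cols 6-8 -> outside (row miss)
Winner: A at z=2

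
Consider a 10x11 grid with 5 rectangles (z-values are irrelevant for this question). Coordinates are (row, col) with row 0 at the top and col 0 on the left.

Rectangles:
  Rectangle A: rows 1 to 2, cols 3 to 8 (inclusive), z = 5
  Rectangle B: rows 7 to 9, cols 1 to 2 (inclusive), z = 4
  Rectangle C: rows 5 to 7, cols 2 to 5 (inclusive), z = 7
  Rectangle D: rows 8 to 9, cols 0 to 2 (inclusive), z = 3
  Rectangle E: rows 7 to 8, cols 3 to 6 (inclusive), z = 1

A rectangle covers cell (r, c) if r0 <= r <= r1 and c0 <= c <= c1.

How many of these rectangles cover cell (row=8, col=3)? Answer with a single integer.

Check cell (8,3):
  A: rows 1-2 cols 3-8 -> outside (row miss)
  B: rows 7-9 cols 1-2 -> outside (col miss)
  C: rows 5-7 cols 2-5 -> outside (row miss)
  D: rows 8-9 cols 0-2 -> outside (col miss)
  E: rows 7-8 cols 3-6 -> covers
Count covering = 1

Answer: 1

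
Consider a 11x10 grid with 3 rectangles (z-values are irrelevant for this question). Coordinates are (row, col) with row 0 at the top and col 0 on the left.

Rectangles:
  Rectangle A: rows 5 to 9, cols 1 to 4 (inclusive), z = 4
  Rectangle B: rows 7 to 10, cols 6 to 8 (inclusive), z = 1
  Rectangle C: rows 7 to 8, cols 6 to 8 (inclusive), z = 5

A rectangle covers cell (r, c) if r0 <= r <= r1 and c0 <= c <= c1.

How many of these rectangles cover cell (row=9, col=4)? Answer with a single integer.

Answer: 1

Derivation:
Check cell (9,4):
  A: rows 5-9 cols 1-4 -> covers
  B: rows 7-10 cols 6-8 -> outside (col miss)
  C: rows 7-8 cols 6-8 -> outside (row miss)
Count covering = 1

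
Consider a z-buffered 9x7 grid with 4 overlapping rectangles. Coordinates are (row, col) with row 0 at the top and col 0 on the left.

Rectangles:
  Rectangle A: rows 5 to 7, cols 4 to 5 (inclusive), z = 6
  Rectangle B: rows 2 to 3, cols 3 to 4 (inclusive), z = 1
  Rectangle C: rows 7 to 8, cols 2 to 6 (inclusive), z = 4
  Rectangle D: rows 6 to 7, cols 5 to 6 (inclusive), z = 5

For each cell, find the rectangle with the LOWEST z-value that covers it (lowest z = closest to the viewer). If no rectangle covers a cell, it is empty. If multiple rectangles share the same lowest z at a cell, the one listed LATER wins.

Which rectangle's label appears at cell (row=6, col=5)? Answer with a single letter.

Answer: D

Derivation:
Check cell (6,5):
  A: rows 5-7 cols 4-5 z=6 -> covers; best now A (z=6)
  B: rows 2-3 cols 3-4 -> outside (row miss)
  C: rows 7-8 cols 2-6 -> outside (row miss)
  D: rows 6-7 cols 5-6 z=5 -> covers; best now D (z=5)
Winner: D at z=5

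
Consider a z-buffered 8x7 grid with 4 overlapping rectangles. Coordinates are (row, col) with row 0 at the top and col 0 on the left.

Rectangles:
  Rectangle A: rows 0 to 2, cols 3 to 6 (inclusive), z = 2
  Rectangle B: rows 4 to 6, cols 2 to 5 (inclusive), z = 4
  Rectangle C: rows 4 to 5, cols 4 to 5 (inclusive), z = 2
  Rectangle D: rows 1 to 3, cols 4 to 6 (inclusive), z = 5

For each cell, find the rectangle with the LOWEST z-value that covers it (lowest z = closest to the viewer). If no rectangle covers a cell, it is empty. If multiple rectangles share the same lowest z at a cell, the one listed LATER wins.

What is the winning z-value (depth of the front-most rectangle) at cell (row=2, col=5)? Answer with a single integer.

Check cell (2,5):
  A: rows 0-2 cols 3-6 z=2 -> covers; best now A (z=2)
  B: rows 4-6 cols 2-5 -> outside (row miss)
  C: rows 4-5 cols 4-5 -> outside (row miss)
  D: rows 1-3 cols 4-6 z=5 -> covers; best now A (z=2)
Winner: A at z=2

Answer: 2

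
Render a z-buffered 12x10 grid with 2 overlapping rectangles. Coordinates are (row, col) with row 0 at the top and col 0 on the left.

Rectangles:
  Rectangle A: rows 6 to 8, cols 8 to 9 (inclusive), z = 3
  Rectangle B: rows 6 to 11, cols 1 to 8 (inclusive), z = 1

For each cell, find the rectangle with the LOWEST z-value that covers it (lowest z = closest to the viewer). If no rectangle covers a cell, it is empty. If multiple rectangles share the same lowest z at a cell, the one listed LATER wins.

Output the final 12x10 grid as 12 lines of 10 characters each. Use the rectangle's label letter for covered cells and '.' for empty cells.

..........
..........
..........
..........
..........
..........
.BBBBBBBBA
.BBBBBBBBA
.BBBBBBBBA
.BBBBBBBB.
.BBBBBBBB.
.BBBBBBBB.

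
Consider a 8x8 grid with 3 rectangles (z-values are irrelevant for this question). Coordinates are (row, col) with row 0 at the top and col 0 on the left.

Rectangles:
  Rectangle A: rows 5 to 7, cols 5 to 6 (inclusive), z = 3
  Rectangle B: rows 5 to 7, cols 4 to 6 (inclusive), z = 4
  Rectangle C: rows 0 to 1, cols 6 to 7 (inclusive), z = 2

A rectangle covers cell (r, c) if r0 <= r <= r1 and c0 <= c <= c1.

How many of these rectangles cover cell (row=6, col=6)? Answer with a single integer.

Check cell (6,6):
  A: rows 5-7 cols 5-6 -> covers
  B: rows 5-7 cols 4-6 -> covers
  C: rows 0-1 cols 6-7 -> outside (row miss)
Count covering = 2

Answer: 2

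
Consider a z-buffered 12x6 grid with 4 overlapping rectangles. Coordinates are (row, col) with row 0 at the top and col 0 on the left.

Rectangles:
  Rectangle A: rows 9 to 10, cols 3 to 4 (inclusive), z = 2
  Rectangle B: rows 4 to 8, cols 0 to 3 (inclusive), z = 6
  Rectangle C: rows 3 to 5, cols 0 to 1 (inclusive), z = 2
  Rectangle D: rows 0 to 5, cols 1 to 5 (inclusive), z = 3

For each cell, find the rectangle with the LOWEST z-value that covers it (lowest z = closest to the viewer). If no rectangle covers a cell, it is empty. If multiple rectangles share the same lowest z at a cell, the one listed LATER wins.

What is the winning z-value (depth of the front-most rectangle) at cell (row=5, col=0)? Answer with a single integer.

Check cell (5,0):
  A: rows 9-10 cols 3-4 -> outside (row miss)
  B: rows 4-8 cols 0-3 z=6 -> covers; best now B (z=6)
  C: rows 3-5 cols 0-1 z=2 -> covers; best now C (z=2)
  D: rows 0-5 cols 1-5 -> outside (col miss)
Winner: C at z=2

Answer: 2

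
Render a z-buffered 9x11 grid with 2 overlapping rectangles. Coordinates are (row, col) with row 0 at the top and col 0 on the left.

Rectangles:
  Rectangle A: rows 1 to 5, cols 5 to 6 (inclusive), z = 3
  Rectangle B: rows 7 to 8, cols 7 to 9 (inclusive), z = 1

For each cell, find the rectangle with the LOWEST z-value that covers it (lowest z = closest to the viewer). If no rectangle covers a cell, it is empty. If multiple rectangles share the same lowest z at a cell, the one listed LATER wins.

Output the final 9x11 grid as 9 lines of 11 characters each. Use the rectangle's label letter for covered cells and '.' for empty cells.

...........
.....AA....
.....AA....
.....AA....
.....AA....
.....AA....
...........
.......BBB.
.......BBB.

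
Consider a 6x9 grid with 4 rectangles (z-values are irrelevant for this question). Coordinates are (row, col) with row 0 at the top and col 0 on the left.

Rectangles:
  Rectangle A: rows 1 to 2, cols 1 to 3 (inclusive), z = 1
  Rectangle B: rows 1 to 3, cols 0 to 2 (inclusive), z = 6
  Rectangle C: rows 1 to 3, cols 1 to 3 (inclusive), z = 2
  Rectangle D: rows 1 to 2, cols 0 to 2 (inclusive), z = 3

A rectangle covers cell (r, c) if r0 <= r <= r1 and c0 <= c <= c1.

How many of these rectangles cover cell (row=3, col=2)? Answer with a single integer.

Check cell (3,2):
  A: rows 1-2 cols 1-3 -> outside (row miss)
  B: rows 1-3 cols 0-2 -> covers
  C: rows 1-3 cols 1-3 -> covers
  D: rows 1-2 cols 0-2 -> outside (row miss)
Count covering = 2

Answer: 2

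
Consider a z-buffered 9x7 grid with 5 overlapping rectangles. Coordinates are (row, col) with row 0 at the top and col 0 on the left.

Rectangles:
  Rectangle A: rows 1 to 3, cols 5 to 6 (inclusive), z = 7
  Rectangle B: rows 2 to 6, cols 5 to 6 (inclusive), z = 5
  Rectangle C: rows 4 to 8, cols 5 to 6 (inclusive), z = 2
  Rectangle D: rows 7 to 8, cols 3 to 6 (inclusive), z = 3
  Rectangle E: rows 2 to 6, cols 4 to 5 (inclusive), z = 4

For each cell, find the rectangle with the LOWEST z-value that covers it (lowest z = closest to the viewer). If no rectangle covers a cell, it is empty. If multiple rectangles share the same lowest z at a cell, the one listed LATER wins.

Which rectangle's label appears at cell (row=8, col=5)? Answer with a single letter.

Check cell (8,5):
  A: rows 1-3 cols 5-6 -> outside (row miss)
  B: rows 2-6 cols 5-6 -> outside (row miss)
  C: rows 4-8 cols 5-6 z=2 -> covers; best now C (z=2)
  D: rows 7-8 cols 3-6 z=3 -> covers; best now C (z=2)
  E: rows 2-6 cols 4-5 -> outside (row miss)
Winner: C at z=2

Answer: C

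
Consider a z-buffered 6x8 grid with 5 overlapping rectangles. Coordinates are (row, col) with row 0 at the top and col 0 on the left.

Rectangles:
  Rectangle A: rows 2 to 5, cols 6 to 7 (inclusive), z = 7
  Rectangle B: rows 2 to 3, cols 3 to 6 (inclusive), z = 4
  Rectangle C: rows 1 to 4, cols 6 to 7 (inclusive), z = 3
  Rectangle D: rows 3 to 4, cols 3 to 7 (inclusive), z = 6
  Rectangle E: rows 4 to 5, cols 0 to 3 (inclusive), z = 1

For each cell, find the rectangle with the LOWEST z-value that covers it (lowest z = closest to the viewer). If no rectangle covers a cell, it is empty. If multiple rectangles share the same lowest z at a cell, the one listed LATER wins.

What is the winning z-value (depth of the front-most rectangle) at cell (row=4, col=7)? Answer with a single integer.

Check cell (4,7):
  A: rows 2-5 cols 6-7 z=7 -> covers; best now A (z=7)
  B: rows 2-3 cols 3-6 -> outside (row miss)
  C: rows 1-4 cols 6-7 z=3 -> covers; best now C (z=3)
  D: rows 3-4 cols 3-7 z=6 -> covers; best now C (z=3)
  E: rows 4-5 cols 0-3 -> outside (col miss)
Winner: C at z=3

Answer: 3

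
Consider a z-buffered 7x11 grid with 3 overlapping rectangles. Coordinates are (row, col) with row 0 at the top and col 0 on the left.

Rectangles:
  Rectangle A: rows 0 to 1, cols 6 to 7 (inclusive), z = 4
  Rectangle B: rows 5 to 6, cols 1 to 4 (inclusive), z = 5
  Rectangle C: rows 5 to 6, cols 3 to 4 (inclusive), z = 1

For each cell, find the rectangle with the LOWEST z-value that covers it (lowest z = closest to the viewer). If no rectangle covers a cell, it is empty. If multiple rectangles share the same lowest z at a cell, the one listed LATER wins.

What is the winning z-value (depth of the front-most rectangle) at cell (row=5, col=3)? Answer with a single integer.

Check cell (5,3):
  A: rows 0-1 cols 6-7 -> outside (row miss)
  B: rows 5-6 cols 1-4 z=5 -> covers; best now B (z=5)
  C: rows 5-6 cols 3-4 z=1 -> covers; best now C (z=1)
Winner: C at z=1

Answer: 1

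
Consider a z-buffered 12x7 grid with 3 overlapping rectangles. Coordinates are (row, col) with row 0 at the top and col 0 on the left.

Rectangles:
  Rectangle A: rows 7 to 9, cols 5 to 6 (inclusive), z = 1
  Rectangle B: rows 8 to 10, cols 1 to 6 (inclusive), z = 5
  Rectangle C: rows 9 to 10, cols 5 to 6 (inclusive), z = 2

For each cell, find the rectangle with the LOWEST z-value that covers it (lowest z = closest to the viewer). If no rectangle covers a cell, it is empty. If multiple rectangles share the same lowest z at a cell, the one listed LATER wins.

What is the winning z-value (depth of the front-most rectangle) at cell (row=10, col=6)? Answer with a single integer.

Check cell (10,6):
  A: rows 7-9 cols 5-6 -> outside (row miss)
  B: rows 8-10 cols 1-6 z=5 -> covers; best now B (z=5)
  C: rows 9-10 cols 5-6 z=2 -> covers; best now C (z=2)
Winner: C at z=2

Answer: 2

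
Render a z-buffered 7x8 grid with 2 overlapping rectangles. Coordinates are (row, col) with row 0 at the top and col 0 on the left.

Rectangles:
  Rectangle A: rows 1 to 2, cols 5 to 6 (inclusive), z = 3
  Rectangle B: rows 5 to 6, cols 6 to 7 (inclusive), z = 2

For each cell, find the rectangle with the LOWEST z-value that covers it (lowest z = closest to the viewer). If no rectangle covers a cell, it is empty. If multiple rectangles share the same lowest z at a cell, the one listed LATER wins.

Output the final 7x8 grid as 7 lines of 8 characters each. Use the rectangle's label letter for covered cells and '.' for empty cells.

........
.....AA.
.....AA.
........
........
......BB
......BB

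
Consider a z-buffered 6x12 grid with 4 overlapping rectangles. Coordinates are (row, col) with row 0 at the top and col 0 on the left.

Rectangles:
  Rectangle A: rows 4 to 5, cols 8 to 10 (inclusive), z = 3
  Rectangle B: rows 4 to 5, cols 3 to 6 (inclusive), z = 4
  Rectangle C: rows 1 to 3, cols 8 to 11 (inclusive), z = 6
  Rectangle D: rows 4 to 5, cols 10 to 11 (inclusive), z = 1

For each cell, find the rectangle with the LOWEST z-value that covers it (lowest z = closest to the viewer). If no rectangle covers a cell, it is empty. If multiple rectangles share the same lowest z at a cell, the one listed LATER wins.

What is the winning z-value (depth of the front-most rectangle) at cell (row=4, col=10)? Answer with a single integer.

Answer: 1

Derivation:
Check cell (4,10):
  A: rows 4-5 cols 8-10 z=3 -> covers; best now A (z=3)
  B: rows 4-5 cols 3-6 -> outside (col miss)
  C: rows 1-3 cols 8-11 -> outside (row miss)
  D: rows 4-5 cols 10-11 z=1 -> covers; best now D (z=1)
Winner: D at z=1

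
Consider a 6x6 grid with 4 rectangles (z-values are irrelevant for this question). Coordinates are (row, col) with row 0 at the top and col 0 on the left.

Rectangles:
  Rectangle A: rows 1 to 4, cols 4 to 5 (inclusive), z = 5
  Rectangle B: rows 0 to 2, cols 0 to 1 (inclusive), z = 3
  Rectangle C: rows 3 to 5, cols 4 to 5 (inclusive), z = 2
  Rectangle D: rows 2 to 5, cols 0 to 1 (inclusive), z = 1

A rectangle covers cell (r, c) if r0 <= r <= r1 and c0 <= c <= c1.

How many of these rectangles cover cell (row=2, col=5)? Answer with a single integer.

Check cell (2,5):
  A: rows 1-4 cols 4-5 -> covers
  B: rows 0-2 cols 0-1 -> outside (col miss)
  C: rows 3-5 cols 4-5 -> outside (row miss)
  D: rows 2-5 cols 0-1 -> outside (col miss)
Count covering = 1

Answer: 1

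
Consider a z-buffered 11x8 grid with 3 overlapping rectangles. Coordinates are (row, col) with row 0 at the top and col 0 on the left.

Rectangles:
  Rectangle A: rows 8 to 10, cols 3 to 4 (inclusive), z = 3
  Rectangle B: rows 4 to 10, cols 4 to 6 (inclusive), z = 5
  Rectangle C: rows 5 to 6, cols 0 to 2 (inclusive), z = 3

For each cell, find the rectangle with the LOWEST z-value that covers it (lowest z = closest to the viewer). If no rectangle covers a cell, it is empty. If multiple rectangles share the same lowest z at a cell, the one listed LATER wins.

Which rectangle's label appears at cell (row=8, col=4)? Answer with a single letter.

Check cell (8,4):
  A: rows 8-10 cols 3-4 z=3 -> covers; best now A (z=3)
  B: rows 4-10 cols 4-6 z=5 -> covers; best now A (z=3)
  C: rows 5-6 cols 0-2 -> outside (row miss)
Winner: A at z=3

Answer: A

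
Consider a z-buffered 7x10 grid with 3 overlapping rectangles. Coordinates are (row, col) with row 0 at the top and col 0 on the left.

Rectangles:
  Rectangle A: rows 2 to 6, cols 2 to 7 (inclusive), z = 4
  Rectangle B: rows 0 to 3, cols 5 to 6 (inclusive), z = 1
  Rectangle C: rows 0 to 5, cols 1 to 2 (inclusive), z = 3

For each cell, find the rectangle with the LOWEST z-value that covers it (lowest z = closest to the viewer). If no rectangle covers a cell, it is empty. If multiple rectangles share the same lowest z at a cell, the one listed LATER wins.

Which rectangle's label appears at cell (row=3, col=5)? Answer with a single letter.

Answer: B

Derivation:
Check cell (3,5):
  A: rows 2-6 cols 2-7 z=4 -> covers; best now A (z=4)
  B: rows 0-3 cols 5-6 z=1 -> covers; best now B (z=1)
  C: rows 0-5 cols 1-2 -> outside (col miss)
Winner: B at z=1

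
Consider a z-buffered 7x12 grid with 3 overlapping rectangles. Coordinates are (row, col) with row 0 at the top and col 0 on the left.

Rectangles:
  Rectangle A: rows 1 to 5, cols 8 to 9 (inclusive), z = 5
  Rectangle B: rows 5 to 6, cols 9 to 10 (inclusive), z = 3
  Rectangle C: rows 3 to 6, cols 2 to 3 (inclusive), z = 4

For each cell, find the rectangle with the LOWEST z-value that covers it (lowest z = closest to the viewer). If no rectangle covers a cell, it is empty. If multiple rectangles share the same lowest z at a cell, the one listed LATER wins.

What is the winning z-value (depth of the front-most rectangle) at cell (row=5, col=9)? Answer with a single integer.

Check cell (5,9):
  A: rows 1-5 cols 8-9 z=5 -> covers; best now A (z=5)
  B: rows 5-6 cols 9-10 z=3 -> covers; best now B (z=3)
  C: rows 3-6 cols 2-3 -> outside (col miss)
Winner: B at z=3

Answer: 3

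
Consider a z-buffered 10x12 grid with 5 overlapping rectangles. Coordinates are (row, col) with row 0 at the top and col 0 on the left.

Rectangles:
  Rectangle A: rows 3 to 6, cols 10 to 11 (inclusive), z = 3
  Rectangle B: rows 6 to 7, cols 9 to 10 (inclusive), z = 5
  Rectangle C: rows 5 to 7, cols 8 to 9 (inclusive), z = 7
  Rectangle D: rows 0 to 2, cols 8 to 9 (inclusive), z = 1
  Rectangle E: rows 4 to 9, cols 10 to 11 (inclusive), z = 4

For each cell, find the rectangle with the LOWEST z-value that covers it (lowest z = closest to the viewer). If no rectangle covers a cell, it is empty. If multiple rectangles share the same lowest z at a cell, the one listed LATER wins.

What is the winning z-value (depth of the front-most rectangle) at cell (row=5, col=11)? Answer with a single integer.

Answer: 3

Derivation:
Check cell (5,11):
  A: rows 3-6 cols 10-11 z=3 -> covers; best now A (z=3)
  B: rows 6-7 cols 9-10 -> outside (row miss)
  C: rows 5-7 cols 8-9 -> outside (col miss)
  D: rows 0-2 cols 8-9 -> outside (row miss)
  E: rows 4-9 cols 10-11 z=4 -> covers; best now A (z=3)
Winner: A at z=3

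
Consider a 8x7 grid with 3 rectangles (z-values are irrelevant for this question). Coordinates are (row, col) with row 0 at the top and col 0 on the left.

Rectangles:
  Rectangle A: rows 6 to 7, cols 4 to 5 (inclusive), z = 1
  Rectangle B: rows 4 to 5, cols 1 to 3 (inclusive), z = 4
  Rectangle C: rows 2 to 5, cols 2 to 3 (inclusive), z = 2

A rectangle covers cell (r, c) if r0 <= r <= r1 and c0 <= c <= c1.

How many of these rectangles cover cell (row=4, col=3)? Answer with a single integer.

Check cell (4,3):
  A: rows 6-7 cols 4-5 -> outside (row miss)
  B: rows 4-5 cols 1-3 -> covers
  C: rows 2-5 cols 2-3 -> covers
Count covering = 2

Answer: 2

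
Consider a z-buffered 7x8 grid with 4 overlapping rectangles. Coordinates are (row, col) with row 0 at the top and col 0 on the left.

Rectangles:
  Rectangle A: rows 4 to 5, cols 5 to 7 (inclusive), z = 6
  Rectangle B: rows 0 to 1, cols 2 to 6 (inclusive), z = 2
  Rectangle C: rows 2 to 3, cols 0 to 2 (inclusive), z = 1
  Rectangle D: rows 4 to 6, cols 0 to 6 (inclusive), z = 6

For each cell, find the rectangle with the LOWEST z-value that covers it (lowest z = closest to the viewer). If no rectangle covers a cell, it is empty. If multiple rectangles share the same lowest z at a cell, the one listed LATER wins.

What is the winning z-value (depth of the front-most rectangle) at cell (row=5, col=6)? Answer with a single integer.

Check cell (5,6):
  A: rows 4-5 cols 5-7 z=6 -> covers; best now A (z=6)
  B: rows 0-1 cols 2-6 -> outside (row miss)
  C: rows 2-3 cols 0-2 -> outside (row miss)
  D: rows 4-6 cols 0-6 z=6 -> covers; best now D (z=6)
Winner: D at z=6

Answer: 6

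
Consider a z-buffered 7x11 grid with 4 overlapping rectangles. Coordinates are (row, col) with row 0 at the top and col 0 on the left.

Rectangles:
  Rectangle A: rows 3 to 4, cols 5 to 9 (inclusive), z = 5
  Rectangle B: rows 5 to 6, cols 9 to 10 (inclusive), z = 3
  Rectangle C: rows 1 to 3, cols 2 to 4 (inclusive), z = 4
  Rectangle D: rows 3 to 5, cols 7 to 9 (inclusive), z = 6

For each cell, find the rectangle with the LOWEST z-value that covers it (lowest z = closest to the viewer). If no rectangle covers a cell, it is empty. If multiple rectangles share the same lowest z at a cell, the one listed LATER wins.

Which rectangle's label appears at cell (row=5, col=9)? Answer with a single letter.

Check cell (5,9):
  A: rows 3-4 cols 5-9 -> outside (row miss)
  B: rows 5-6 cols 9-10 z=3 -> covers; best now B (z=3)
  C: rows 1-3 cols 2-4 -> outside (row miss)
  D: rows 3-5 cols 7-9 z=6 -> covers; best now B (z=3)
Winner: B at z=3

Answer: B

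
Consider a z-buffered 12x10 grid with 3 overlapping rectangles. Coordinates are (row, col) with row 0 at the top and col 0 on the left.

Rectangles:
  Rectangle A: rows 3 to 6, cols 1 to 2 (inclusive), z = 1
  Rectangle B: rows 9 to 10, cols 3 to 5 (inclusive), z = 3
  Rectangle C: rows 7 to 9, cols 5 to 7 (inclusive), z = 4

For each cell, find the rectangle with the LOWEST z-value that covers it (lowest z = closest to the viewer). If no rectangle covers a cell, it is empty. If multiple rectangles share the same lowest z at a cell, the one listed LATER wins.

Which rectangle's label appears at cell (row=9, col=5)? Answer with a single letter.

Check cell (9,5):
  A: rows 3-6 cols 1-2 -> outside (row miss)
  B: rows 9-10 cols 3-5 z=3 -> covers; best now B (z=3)
  C: rows 7-9 cols 5-7 z=4 -> covers; best now B (z=3)
Winner: B at z=3

Answer: B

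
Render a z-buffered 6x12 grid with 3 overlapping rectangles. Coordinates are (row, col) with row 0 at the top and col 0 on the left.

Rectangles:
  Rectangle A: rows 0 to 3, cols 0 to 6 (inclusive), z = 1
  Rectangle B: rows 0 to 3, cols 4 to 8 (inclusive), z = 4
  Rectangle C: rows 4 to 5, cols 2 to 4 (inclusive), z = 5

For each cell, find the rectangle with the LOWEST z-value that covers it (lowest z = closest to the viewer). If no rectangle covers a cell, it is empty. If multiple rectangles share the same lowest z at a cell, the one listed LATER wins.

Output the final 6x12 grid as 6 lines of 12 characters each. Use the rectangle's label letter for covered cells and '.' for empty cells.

AAAAAAABB...
AAAAAAABB...
AAAAAAABB...
AAAAAAABB...
..CCC.......
..CCC.......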